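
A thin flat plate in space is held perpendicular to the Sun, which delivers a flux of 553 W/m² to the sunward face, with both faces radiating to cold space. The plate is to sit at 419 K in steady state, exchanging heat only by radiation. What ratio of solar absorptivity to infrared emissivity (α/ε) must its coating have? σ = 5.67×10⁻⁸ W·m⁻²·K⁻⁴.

Balance: αS·A = εσ·2A·T⁴ ⇒ α/ε = 2σT⁴/S.
α/ε = 2·5.67×10⁻⁸·(419)⁴/553 = 2·5.67×10⁻⁸·3.082×10¹⁰/553.

α/ε ≈ 6.32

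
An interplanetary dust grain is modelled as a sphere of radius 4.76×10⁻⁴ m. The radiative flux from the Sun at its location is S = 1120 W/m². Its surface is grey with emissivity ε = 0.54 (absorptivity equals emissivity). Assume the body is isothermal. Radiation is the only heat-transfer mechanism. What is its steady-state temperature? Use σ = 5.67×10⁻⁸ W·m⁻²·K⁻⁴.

At equilibrium, absorbed power = emitted power.
Absorbing cross-section = πr² = 7.118×10⁻⁷ m²; emitting surface = 4πr² = 2.847×10⁻⁶ m² (ratio 4).
εS·A_cross = εσ·A_surf·T⁴  ⇒  T⁴ = S/(4σ)   (ε cancels).
T⁴ = 1120/(4·5.67×10⁻⁸) = 4.938×10⁹ K⁴.
T = (4.938×10⁹)^(1/4).

T ≈ 265 K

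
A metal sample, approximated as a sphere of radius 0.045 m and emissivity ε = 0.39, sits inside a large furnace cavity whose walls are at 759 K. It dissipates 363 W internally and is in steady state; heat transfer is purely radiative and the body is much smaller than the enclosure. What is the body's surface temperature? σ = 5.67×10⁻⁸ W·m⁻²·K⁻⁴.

For a small grey body in a large enclosure, net radiated power = εσA(T⁴ − T_w⁴).
Steady state: P = εσA(T⁴ − T_w⁴) with A = 4πr² = 0.02545 m².
T⁴ = P/(εσA) + T_w⁴ = 363/(0.39·5.67×10⁻⁸·0.02545) + (759)⁴
    = 6.451×10¹¹ + 3.319×10¹¹ = 9.770×10¹¹ K⁴.

T ≈ 994 K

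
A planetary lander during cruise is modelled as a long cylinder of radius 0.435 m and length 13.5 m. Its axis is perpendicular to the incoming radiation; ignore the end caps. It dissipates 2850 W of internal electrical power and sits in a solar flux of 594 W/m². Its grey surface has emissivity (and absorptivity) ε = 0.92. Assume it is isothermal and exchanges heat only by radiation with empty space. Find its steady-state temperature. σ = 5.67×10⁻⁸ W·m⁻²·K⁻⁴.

T ≈ 263 K

At steady state, absorbed solar power + internal power = radiated power.
Absorbed: α·S·A_cross = 0.92·594·11.74 = 6418 W (cross-section 2rL).
Total input = 6418 + 2850 = 9268 W.
Radiated: εσ·A_surf·T⁴ with A_surf = 2πrL = 36.90 m².
T⁴ = 9268/(0.92·5.67×10⁻⁸·36.90) = 4.815×10⁹ K⁴.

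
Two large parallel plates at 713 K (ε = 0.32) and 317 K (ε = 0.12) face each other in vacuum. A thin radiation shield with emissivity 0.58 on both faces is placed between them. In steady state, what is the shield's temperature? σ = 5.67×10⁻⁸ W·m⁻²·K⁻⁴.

T_s ≈ 655 K

In steady state the net flux on the hot side equals that on the cold side.
σ(T₁⁴−T_s⁴)/D₁ = σ(T_s⁴−T₂⁴)/D₂, with D₁ = 1/ε₁+1/ε_s−1 = 3.849, D₂ = 1/ε_s+1/ε₂−1 = 9.057.
Solve for T_s⁴: T_s⁴ = (D₂·T₁⁴ + D₁·T₂⁴)/(D₁+D₂) = 1.844×10¹¹ K⁴.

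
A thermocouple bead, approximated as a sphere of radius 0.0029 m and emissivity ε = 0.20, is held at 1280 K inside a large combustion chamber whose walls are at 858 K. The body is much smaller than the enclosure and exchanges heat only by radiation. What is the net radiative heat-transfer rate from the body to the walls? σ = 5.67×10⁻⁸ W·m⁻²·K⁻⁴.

For a small grey body in a large enclosure: P_net = εσA(T_body⁴ − T_wall⁴).
A = 4πr² = 1.057×10⁻⁴ m²; T_body⁴ − T_wall⁴ = 2.684×10¹² − 5.419×10¹¹ = 2.142×10¹² K⁴.
|P_net| = 0.20·5.67×10⁻⁸·1.057×10⁻⁴·2.142×10¹².

P_net ≈ 2.57 W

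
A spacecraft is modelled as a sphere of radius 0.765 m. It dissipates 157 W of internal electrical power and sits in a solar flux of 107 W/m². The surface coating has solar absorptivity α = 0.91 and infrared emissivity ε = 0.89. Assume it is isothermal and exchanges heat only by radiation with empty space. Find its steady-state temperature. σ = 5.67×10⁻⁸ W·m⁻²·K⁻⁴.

At steady state, absorbed solar power + internal power = radiated power.
Absorbed: α·S·A_cross = 0.91·107·1.839 = 179.0 W (cross-section πr²).
Total input = 179.0 + 157 = 336.0 W.
Radiated: εσ·A_surf·T⁴ with A_surf = 4πr² = 7.354 m².
T⁴ = 336.0/(0.89·5.67×10⁻⁸·7.354) = 9.054×10⁸ K⁴.

T ≈ 173 K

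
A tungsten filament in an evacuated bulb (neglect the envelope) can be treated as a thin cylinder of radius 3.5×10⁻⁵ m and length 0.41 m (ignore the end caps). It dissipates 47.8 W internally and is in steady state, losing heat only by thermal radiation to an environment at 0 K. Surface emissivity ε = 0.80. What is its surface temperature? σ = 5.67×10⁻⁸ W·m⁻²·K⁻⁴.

T ≈ 1850 K

Steady state: internal power = radiated power, P = εσA T⁴.
Radiating area A = 2πrL = 9.016×10⁻⁵ m².
T⁴ = P/(εσA) = 47.8/(0.80·5.67×10⁻⁸·9.016×10⁻⁵) = 1.169×10¹³ K⁴.
T = (1.169×10¹³)^(1/4).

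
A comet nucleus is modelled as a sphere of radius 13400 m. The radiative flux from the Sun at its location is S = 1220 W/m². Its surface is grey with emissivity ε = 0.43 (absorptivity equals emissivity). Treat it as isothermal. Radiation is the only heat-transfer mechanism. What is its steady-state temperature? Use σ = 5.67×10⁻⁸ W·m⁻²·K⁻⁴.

T ≈ 271 K

At equilibrium, absorbed power = emitted power.
Absorbing cross-section = πr² = 5.641×10⁸ m²; emitting surface = 4πr² = 2.256×10⁹ m² (ratio 4).
εS·A_cross = εσ·A_surf·T⁴  ⇒  T⁴ = S/(4σ)   (ε cancels).
T⁴ = 1220/(4·5.67×10⁻⁸) = 5.379×10⁹ K⁴.
T = (5.379×10⁹)^(1/4).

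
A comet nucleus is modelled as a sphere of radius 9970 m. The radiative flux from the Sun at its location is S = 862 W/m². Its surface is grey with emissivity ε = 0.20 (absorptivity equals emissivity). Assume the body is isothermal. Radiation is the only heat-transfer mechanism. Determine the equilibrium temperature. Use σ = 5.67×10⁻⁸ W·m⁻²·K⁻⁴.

T ≈ 248 K

At equilibrium, absorbed power = emitted power.
Absorbing cross-section = πr² = 3.123×10⁸ m²; emitting surface = 4πr² = 1.249×10⁹ m² (ratio 4).
εS·A_cross = εσ·A_surf·T⁴  ⇒  T⁴ = S/(4σ)   (ε cancels).
T⁴ = 862/(4·5.67×10⁻⁸) = 3.801×10⁹ K⁴.
T = (3.801×10⁹)^(1/4).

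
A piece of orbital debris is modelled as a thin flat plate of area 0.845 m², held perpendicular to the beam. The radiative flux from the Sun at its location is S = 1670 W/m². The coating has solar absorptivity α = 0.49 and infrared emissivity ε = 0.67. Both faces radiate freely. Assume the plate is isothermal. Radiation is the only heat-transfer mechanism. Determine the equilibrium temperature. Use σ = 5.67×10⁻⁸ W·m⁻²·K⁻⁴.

At equilibrium, absorbed power = emitted power.
Absorbing cross-section = A = 0.8450 m²; emitting surface = 2A = 1.690 m² (ratio 2).
αS·A_cross = εσ·A_surf·T⁴  ⇒  T⁴ = αS/(ε·2σ).
T⁴ = 0.490·1670/(0.67·2·5.67×10⁻⁸) = 1.077×10¹⁰ K⁴.
T = (1.077×10¹⁰)^(1/4).

T ≈ 322 K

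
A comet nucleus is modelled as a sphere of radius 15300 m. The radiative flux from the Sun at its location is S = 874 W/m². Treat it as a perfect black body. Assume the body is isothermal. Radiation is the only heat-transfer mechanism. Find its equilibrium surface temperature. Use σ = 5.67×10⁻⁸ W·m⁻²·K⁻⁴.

At equilibrium, absorbed power = emitted power.
Absorbing cross-section = πr² = 7.354×10⁸ m²; emitting surface = 4πr² = 2.942×10⁹ m² (ratio 4).
S·A_cross = εσ·A_surf·T⁴  ⇒  T⁴ = S/(4σ).
T⁴ = 1.00·874/(4·5.67×10⁻⁸) = 3.854×10⁹ K⁴.
T = (3.854×10⁹)^(1/4).

T ≈ 249 K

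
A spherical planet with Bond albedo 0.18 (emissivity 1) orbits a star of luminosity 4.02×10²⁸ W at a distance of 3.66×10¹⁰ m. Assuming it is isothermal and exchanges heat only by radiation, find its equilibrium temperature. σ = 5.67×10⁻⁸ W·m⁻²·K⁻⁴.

T ≈ 1710 K

First find the stellar flux at distance d: S = L/(4πd²) = 4.02×10²⁸/(4π·(3.66×10¹⁰)²) = 2.388×10⁶ W/m².
For an isothermal sphere, absorbed (1−a)S·πr² = emitted σ·4πr²·T⁴, so T⁴ = (1−a)S/(4σ).
T⁴ = 0.820·2.388×10⁶/(4·5.67×10⁻⁸) = 8.634×10¹² K⁴.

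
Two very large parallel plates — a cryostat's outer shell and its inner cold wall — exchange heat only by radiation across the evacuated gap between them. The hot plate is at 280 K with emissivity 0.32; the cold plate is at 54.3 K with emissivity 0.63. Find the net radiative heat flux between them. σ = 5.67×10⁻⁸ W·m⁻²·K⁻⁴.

q ≈ 93.7 W/m²

For two infinite grey parallel plates, q = σ(T₁⁴ − T₂⁴)/(1/ε₁ + 1/ε₂ − 1).
T₁⁴ − T₂⁴ = 6.147×10⁹ − 8.694×10⁶ = 6.138×10⁹ K⁴.
1/ε₁ + 1/ε₂ − 1 = 3.125 + 1.587 − 1 = 3.712.
q = 5.67×10⁻⁸ × 6.138×10⁹ / 3.712.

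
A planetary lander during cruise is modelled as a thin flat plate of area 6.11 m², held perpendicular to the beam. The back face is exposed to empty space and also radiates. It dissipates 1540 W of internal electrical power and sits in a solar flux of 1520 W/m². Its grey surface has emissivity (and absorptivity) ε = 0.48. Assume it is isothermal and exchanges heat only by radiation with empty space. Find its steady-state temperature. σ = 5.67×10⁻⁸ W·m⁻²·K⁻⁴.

At steady state, absorbed solar power + internal power = radiated power.
Absorbed: α·S·A_cross = 0.48·1520·6.110 = 4458 W (cross-section A).
Total input = 4458 + 1540 = 5998 W.
Radiated: εσ·A_surf·T⁴ with A_surf = 2A = 12.22 m².
T⁴ = 5998/(0.48·5.67×10⁻⁸·12.22) = 1.803×10¹⁰ K⁴.

T ≈ 366 K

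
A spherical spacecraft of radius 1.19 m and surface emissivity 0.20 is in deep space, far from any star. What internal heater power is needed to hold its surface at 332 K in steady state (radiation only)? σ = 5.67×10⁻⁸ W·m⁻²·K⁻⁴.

P = εσ·4πr²·T⁴.
4πr² = 17.80 m²; T⁴ = 1.215×10¹⁰ K⁴.
P = 0.20·5.67×10⁻⁸·17.80·1.215×10¹⁰.

P ≈ 2450 W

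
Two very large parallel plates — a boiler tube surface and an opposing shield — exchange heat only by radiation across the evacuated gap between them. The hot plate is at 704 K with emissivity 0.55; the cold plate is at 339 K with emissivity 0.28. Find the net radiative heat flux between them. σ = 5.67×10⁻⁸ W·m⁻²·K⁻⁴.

For two infinite grey parallel plates, q = σ(T₁⁴ − T₂⁴)/(1/ε₁ + 1/ε₂ − 1).
T₁⁴ − T₂⁴ = 2.456×10¹¹ − 1.321×10¹⁰ = 2.324×10¹¹ K⁴.
1/ε₁ + 1/ε₂ − 1 = 1.818 + 3.571 − 1 = 4.390.
q = 5.67×10⁻⁸ × 2.324×10¹¹ / 4.390.

q ≈ 3000 W/m²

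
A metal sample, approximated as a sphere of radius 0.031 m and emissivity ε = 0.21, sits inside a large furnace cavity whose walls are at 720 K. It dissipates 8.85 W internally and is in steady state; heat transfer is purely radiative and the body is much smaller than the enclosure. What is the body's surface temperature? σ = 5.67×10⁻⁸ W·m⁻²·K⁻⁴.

T ≈ 758 K

For a small grey body in a large enclosure, net radiated power = εσA(T⁴ − T_w⁴).
Steady state: P = εσA(T⁴ − T_w⁴) with A = 4πr² = 0.01208 m².
T⁴ = P/(εσA) + T_w⁴ = 8.85/(0.21·5.67×10⁻⁸·0.01208) + (720)⁴
    = 6.155×10¹⁰ + 2.687×10¹¹ = 3.303×10¹¹ K⁴.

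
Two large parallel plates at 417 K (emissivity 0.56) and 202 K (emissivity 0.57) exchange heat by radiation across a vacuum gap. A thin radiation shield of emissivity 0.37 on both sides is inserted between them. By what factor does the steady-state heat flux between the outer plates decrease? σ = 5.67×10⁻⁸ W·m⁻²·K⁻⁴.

Without shield: q₀ = σΔ(T⁴)/(1/ε₁+1/ε₂−1) with denominator 2.540.
With shield the two gaps are in series; the resistances add: (1/ε₁+1/ε_s−1)+(1/ε_s+1/ε₂−1) = 3.488+3.457 = 6.946.
Heat-flux ratio q₀/q = 6.946/2.540.

factor ≈ 2.73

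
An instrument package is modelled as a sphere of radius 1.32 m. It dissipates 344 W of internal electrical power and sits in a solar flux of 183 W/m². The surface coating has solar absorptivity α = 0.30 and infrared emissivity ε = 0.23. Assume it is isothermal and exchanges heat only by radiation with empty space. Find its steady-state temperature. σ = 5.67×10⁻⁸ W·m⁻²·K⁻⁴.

T ≈ 218 K

At steady state, absorbed solar power + internal power = radiated power.
Absorbed: α·S·A_cross = 0.30·183·5.474 = 300.5 W (cross-section πr²).
Total input = 300.5 + 344 = 644.5 W.
Radiated: εσ·A_surf·T⁴ with A_surf = 4πr² = 21.90 m².
T⁴ = 644.5/(0.23·5.67×10⁻⁸·21.90) = 2.257×10⁹ K⁴.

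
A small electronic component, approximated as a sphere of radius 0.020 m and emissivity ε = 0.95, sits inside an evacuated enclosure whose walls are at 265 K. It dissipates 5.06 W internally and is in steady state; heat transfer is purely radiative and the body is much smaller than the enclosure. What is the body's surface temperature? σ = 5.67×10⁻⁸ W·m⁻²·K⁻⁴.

For a small grey body in a large enclosure, net radiated power = εσA(T⁴ − T_w⁴).
Steady state: P = εσA(T⁴ − T_w⁴) with A = 4πr² = 0.005027 m².
T⁴ = P/(εσA) + T_w⁴ = 5.06/(0.95·5.67×10⁻⁸·0.005027) + (265)⁴
    = 1.869×10¹⁰ + 4.932×10⁹ = 2.362×10¹⁰ K⁴.

T ≈ 392 K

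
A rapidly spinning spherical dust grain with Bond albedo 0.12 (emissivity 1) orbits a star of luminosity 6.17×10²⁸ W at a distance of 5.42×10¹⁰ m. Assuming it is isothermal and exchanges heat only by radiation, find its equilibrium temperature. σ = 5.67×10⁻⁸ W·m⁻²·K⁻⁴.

T ≈ 1600 K

First find the stellar flux at distance d: S = L/(4πd²) = 6.17×10²⁸/(4π·(5.42×10¹⁰)²) = 1.671×10⁶ W/m².
For an isothermal sphere, absorbed (1−a)S·πr² = emitted σ·4πr²·T⁴, so T⁴ = (1−a)S/(4σ).
T⁴ = 0.880·1.671×10⁶/(4·5.67×10⁻⁸) = 6.485×10¹² K⁴.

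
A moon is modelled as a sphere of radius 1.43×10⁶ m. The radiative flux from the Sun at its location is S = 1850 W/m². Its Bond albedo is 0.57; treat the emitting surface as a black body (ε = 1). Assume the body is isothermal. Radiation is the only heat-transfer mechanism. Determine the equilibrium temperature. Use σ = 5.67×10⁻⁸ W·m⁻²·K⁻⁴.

T ≈ 243 K

At equilibrium, absorbed power = emitted power.
Absorbing cross-section = πr² = 6.424×10¹² m²; emitting surface = 4πr² = 2.570×10¹³ m² (ratio 4).
(1−a)S·A_cross = εσ·A_surf·T⁴  ⇒  T⁴ = (1−a)S/(4σ).
T⁴ = 0.430·1850/(4·5.67×10⁻⁸) = 3.507×10⁹ K⁴.
T = (3.507×10⁹)^(1/4).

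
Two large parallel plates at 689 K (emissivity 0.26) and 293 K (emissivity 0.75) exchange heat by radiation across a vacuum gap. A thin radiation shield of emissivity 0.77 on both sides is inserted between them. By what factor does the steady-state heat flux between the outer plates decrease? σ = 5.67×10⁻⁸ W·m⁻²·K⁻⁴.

factor ≈ 1.38

Without shield: q₀ = σΔ(T⁴)/(1/ε₁+1/ε₂−1) with denominator 4.179.
With shield the two gaps are in series; the resistances add: (1/ε₁+1/ε_s−1)+(1/ε_s+1/ε₂−1) = 4.145+1.632 = 5.777.
Heat-flux ratio q₀/q = 5.777/4.179.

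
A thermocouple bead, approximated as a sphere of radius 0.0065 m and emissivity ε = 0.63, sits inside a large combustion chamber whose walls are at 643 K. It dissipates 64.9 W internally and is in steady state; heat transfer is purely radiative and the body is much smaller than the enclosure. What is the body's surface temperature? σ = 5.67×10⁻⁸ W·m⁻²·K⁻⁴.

For a small grey body in a large enclosure, net radiated power = εσA(T⁴ − T_w⁴).
Steady state: P = εσA(T⁴ − T_w⁴) with A = 4πr² = 5.309×10⁻⁴ m².
T⁴ = P/(εσA) + T_w⁴ = 64.9/(0.63·5.67×10⁻⁸·5.309×10⁻⁴) + (643)⁴
    = 3.422×10¹² + 1.709×10¹¹ = 3.593×10¹² K⁴.

T ≈ 1380 K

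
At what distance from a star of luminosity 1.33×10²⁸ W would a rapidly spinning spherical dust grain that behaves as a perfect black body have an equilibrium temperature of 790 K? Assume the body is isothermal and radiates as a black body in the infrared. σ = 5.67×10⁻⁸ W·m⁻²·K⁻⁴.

For an isothermal black-emitting sphere, (1−a)S·πr² = σ·4πr²·T⁴ ⇒ S = 4σT⁴/(1−a).
S = 4·5.67×10⁻⁸·(790)⁴/1.00 = 88340 W/m².
Flux falls as S = L/(4πd²), so d = √(L/(4πS)) = √(1.33×10²⁸/(4π·88340)).

d ≈ 1.09×10¹¹ m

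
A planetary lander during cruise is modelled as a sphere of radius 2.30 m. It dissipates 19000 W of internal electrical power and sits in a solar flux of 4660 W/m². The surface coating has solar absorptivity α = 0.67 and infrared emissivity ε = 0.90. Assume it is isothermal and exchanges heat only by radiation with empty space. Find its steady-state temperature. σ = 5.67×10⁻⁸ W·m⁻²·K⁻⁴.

T ≈ 380 K

At steady state, absorbed solar power + internal power = radiated power.
Absorbed: α·S·A_cross = 0.67·4660·16.62 = 51890 W (cross-section πr²).
Total input = 51890 + 19000 = 70890 W.
Radiated: εσ·A_surf·T⁴ with A_surf = 4πr² = 66.48 m².
T⁴ = 70890/(0.90·5.67×10⁻⁸·66.48) = 2.090×10¹⁰ K⁴.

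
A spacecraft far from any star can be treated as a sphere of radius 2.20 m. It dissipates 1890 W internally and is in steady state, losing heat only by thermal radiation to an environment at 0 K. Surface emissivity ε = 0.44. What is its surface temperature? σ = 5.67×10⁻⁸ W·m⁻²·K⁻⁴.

T ≈ 188 K

Steady state: internal power = radiated power, P = εσA T⁴.
Radiating area A = 4πr² = 60.82 m².
T⁴ = P/(εσA) = 1890/(0.44·5.67×10⁻⁸·60.82) = 1.246×10⁹ K⁴.
T = (1.246×10⁹)^(1/4).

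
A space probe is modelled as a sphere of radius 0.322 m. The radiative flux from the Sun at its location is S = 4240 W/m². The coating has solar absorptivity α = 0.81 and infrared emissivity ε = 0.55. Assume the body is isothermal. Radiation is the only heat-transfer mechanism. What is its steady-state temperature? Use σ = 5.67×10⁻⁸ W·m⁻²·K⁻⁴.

T ≈ 407 K

At equilibrium, absorbed power = emitted power.
Absorbing cross-section = πr² = 0.3257 m²; emitting surface = 4πr² = 1.303 m² (ratio 4).
αS·A_cross = εσ·A_surf·T⁴  ⇒  T⁴ = αS/(ε·4σ).
T⁴ = 0.810·4240/(0.55·4·5.67×10⁻⁸) = 2.753×10¹⁰ K⁴.
T = (2.753×10¹⁰)^(1/4).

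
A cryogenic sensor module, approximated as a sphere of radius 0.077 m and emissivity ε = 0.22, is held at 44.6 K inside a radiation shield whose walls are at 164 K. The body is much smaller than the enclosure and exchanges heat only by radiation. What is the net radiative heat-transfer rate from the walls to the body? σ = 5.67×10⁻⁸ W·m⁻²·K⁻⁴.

For a small grey body in a large enclosure: P_net = εσA(T_body⁴ − T_wall⁴).
A = 4πr² = 0.07451 m²; T_body⁴ − T_wall⁴ = 3.957×10⁶ − 7.234×10⁸ = -7.194×10⁸ K⁴.
|P_net| = 0.22·5.67×10⁻⁸·0.07451·7.194×10⁸.

P_net ≈ 0.669 W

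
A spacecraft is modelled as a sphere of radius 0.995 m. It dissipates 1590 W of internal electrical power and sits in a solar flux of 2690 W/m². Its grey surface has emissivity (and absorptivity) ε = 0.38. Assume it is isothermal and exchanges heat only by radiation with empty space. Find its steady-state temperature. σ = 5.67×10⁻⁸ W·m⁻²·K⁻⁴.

T ≈ 365 K

At steady state, absorbed solar power + internal power = radiated power.
Absorbed: α·S·A_cross = 0.38·2690·3.110 = 3179 W (cross-section πr²).
Total input = 3179 + 1590 = 4769 W.
Radiated: εσ·A_surf·T⁴ with A_surf = 4πr² = 12.44 m².
T⁴ = 4769/(0.38·5.67×10⁻⁸·12.44) = 1.779×10¹⁰ K⁴.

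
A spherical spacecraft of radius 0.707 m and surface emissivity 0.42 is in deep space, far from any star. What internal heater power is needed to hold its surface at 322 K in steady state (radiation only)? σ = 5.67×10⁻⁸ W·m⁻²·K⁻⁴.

P = εσ·4πr²·T⁴.
4πr² = 6.281 m²; T⁴ = 1.075×10¹⁰ K⁴.
P = 0.42·5.67×10⁻⁸·6.281·1.075×10¹⁰.

P ≈ 1610 W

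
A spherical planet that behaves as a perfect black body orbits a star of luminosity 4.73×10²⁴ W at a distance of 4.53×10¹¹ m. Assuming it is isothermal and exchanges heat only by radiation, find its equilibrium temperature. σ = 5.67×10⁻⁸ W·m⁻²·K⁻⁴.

First find the stellar flux at distance d: S = L/(4πd²) = 4.73×10²⁴/(4π·(4.53×10¹¹)²) = 1.834 W/m².
For an isothermal sphere, absorbed (1−a)S·πr² = emitted σ·4πr²·T⁴, so T⁴ = (1−a)S/(4σ).
T⁴ = 1.00·1.834/(4·5.67×10⁻⁸) = 8.087×10⁶ K⁴.

T ≈ 53.3 K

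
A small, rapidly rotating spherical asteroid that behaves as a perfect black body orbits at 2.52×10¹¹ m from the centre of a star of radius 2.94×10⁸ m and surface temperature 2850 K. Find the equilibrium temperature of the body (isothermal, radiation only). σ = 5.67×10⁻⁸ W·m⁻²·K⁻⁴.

The star's surface emits σT_*⁴; at distance d the flux is S = σT_*⁴(R_*/d)².
S = 5.67×10⁻⁸·(2850)⁴·(2.94×10⁸/2.52×10¹¹)² = 5.092 W/m².
For an isothermal sphere T⁴ = (1−a)S/(4σ) = 2.245×10⁷ K⁴.

T ≈ 68.8 K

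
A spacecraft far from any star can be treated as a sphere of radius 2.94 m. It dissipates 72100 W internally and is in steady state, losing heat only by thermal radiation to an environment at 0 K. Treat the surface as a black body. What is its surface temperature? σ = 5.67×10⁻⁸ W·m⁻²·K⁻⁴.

Steady state: internal power = radiated power, P = εσA T⁴.
Radiating area A = 4πr² = 108.6 m².
T⁴ = P/(εσA) = 72100/(1.0·5.67×10⁻⁸·108.6) = 1.171×10¹⁰ K⁴.
T = (1.171×10¹⁰)^(1/4).

T ≈ 329 K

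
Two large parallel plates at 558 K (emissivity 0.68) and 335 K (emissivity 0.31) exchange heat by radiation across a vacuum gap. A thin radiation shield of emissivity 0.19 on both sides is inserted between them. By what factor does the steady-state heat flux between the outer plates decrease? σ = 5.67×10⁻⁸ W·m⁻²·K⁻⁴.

factor ≈ 3.58

Without shield: q₀ = σΔ(T⁴)/(1/ε₁+1/ε₂−1) with denominator 3.696.
With shield the two gaps are in series; the resistances add: (1/ε₁+1/ε_s−1)+(1/ε_s+1/ε₂−1) = 5.734+7.489 = 13.22.
Heat-flux ratio q₀/q = 13.22/3.696.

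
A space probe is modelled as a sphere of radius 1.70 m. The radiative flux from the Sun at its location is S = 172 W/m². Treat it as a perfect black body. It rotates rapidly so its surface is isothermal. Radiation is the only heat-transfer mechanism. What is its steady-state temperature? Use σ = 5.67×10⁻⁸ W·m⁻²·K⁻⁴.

T ≈ 166 K

At equilibrium, absorbed power = emitted power.
Absorbing cross-section = πr² = 9.079 m²; emitting surface = 4πr² = 36.32 m² (ratio 4).
S·A_cross = εσ·A_surf·T⁴  ⇒  T⁴ = S/(4σ).
T⁴ = 1.00·172/(4·5.67×10⁻⁸) = 7.584×10⁸ K⁴.
T = (7.584×10⁸)^(1/4).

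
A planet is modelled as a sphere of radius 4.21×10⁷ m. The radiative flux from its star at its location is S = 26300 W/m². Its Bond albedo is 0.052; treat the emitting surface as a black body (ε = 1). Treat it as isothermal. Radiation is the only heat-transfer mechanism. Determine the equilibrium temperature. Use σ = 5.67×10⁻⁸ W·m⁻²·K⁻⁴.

At equilibrium, absorbed power = emitted power.
Absorbing cross-section = πr² = 5.568×10¹⁵ m²; emitting surface = 4πr² = 2.227×10¹⁶ m² (ratio 4).
(1−a)S·A_cross = εσ·A_surf·T⁴  ⇒  T⁴ = (1−a)S/(4σ).
T⁴ = 0.948·26300/(4·5.67×10⁻⁸) = 1.099×10¹¹ K⁴.
T = (1.099×10¹¹)^(1/4).

T ≈ 576 K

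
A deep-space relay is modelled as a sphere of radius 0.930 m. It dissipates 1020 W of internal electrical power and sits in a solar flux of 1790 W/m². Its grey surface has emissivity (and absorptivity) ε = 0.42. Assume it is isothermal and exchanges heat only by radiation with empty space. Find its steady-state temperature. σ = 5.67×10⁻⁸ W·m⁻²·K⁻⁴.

At steady state, absorbed solar power + internal power = radiated power.
Absorbed: α·S·A_cross = 0.42·1790·2.717 = 2043 W (cross-section πr²).
Total input = 2043 + 1020 = 3063 W.
Radiated: εσ·A_surf·T⁴ with A_surf = 4πr² = 10.87 m².
T⁴ = 3063/(0.42·5.67×10⁻⁸·10.87) = 1.183×10¹⁰ K⁴.

T ≈ 330 K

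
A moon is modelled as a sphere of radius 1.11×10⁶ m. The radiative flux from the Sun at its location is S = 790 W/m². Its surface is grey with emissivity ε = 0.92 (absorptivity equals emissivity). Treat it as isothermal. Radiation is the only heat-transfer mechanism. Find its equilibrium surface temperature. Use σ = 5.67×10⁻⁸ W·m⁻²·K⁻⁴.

At equilibrium, absorbed power = emitted power.
Absorbing cross-section = πr² = 3.871×10¹² m²; emitting surface = 4πr² = 1.548×10¹³ m² (ratio 4).
εS·A_cross = εσ·A_surf·T⁴  ⇒  T⁴ = S/(4σ)   (ε cancels).
T⁴ = 790/(4·5.67×10⁻⁸) = 3.483×10⁹ K⁴.
T = (3.483×10⁹)^(1/4).

T ≈ 243 K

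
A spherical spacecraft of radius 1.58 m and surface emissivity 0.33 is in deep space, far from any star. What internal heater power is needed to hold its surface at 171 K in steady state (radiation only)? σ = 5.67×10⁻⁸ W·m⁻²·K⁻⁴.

P ≈ 502 W

P = εσ·4πr²·T⁴.
4πr² = 31.37 m²; T⁴ = 8.550×10⁸ K⁴.
P = 0.33·5.67×10⁻⁸·31.37·8.550×10⁸.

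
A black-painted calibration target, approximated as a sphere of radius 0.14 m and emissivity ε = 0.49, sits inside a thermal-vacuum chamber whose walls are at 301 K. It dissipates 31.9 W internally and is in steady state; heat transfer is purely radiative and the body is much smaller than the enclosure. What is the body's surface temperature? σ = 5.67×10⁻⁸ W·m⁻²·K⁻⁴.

For a small grey body in a large enclosure, net radiated power = εσA(T⁴ − T_w⁴).
Steady state: P = εσA(T⁴ − T_w⁴) with A = 4πr² = 0.2463 m².
T⁴ = P/(εσA) + T_w⁴ = 31.9/(0.49·5.67×10⁻⁸·0.2463) + (301)⁴
    = 4.662×10⁹ + 8.209×10⁹ = 1.287×10¹⁰ K⁴.

T ≈ 337 K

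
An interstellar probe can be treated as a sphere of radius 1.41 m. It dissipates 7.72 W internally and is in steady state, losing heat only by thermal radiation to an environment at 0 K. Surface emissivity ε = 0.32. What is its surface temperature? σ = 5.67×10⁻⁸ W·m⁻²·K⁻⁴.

T ≈ 64.2 K

Steady state: internal power = radiated power, P = εσA T⁴.
Radiating area A = 4πr² = 24.98 m².
T⁴ = P/(εσA) = 7.72/(0.32·5.67×10⁻⁸·24.98) = 1.703×10⁷ K⁴.
T = (1.703×10⁷)^(1/4).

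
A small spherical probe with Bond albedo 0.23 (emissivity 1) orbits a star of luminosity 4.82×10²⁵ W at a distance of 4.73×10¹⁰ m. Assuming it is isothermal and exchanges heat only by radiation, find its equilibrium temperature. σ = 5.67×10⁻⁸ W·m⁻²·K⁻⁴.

First find the stellar flux at distance d: S = L/(4πd²) = 4.82×10²⁵/(4π·(4.73×10¹⁰)²) = 1714 W/m².
For an isothermal sphere, absorbed (1−a)S·πr² = emitted σ·4πr²·T⁴, so T⁴ = (1−a)S/(4σ).
T⁴ = 0.770·1714/(4·5.67×10⁻⁸) = 5.821×10⁹ K⁴.

T ≈ 276 K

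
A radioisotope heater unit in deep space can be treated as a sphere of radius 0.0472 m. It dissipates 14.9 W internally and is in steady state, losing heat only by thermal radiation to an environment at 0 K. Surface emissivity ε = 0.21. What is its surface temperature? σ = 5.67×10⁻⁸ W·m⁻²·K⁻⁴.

T ≈ 460 K

Steady state: internal power = radiated power, P = εσA T⁴.
Radiating area A = 4πr² = 0.02800 m².
T⁴ = P/(εσA) = 14.9/(0.21·5.67×10⁻⁸·0.02800) = 4.470×10¹⁰ K⁴.
T = (4.470×10¹⁰)^(1/4).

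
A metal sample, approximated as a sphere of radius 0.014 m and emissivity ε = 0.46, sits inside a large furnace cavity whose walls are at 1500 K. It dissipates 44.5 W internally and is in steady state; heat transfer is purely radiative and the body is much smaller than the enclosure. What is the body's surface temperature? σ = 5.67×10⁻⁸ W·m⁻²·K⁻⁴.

T ≈ 1550 K

For a small grey body in a large enclosure, net radiated power = εσA(T⁴ − T_w⁴).
Steady state: P = εσA(T⁴ − T_w⁴) with A = 4πr² = 0.002463 m².
T⁴ = P/(εσA) + T_w⁴ = 44.5/(0.46·5.67×10⁻⁸·0.002463) + (1500)⁴
    = 6.927×10¹¹ + 5.062×10¹² = 5.755×10¹² K⁴.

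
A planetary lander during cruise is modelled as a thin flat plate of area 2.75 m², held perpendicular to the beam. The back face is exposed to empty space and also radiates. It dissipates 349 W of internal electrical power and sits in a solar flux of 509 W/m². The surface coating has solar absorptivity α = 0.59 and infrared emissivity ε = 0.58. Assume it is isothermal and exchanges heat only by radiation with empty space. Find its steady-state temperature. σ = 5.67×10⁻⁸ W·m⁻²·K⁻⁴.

At steady state, absorbed solar power + internal power = radiated power.
Absorbed: α·S·A_cross = 0.59·509·2.750 = 825.9 W (cross-section A).
Total input = 825.9 + 349 = 1175 W.
Radiated: εσ·A_surf·T⁴ with A_surf = 2A = 5.500 m².
T⁴ = 1175/(0.58·5.67×10⁻⁸·5.500) = 6.495×10⁹ K⁴.

T ≈ 284 K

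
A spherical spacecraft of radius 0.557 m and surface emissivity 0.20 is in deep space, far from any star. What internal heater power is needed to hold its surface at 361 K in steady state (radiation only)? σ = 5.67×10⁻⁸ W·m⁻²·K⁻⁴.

P = εσ·4πr²·T⁴.
4πr² = 3.899 m²; T⁴ = 1.698×10¹⁰ K⁴.
P = 0.20·5.67×10⁻⁸·3.899·1.698×10¹⁰.

P ≈ 751 W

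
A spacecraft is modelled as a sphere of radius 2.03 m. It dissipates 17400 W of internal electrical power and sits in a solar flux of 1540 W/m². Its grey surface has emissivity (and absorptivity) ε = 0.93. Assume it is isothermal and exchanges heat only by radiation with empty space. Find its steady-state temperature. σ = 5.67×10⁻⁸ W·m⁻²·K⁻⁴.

At steady state, absorbed solar power + internal power = radiated power.
Absorbed: α·S·A_cross = 0.93·1540·12.95 = 18540 W (cross-section πr²).
Total input = 18540 + 17400 = 35940 W.
Radiated: εσ·A_surf·T⁴ with A_surf = 4πr² = 51.78 m².
T⁴ = 35940/(0.93·5.67×10⁻⁸·51.78) = 1.316×10¹⁰ K⁴.

T ≈ 339 K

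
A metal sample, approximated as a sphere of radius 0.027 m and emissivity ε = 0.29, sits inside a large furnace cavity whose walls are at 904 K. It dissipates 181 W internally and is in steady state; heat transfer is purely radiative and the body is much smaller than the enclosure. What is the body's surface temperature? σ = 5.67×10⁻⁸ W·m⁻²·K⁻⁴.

For a small grey body in a large enclosure, net radiated power = εσA(T⁴ − T_w⁴).
Steady state: P = εσA(T⁴ − T_w⁴) with A = 4πr² = 0.009161 m².
T⁴ = P/(εσA) + T_w⁴ = 181/(0.29·5.67×10⁻⁸·0.009161) + (904)⁴
    = 1.202×10¹² + 6.678×10¹¹ = 1.869×10¹² K⁴.

T ≈ 1170 K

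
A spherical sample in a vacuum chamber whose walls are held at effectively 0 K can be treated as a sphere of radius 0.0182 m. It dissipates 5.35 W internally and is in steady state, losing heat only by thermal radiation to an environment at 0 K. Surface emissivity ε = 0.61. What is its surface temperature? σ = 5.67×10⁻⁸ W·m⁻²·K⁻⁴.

Steady state: internal power = radiated power, P = εσA T⁴.
Radiating area A = 4πr² = 0.004162 m².
T⁴ = P/(εσA) = 5.35/(0.61·5.67×10⁻⁸·0.004162) = 3.716×10¹⁰ K⁴.
T = (3.716×10¹⁰)^(1/4).

T ≈ 439 K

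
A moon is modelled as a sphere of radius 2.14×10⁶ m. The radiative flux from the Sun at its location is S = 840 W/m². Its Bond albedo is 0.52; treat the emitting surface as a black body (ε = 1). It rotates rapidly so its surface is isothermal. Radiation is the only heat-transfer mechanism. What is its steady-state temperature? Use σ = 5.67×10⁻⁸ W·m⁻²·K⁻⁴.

At equilibrium, absorbed power = emitted power.
Absorbing cross-section = πr² = 1.439×10¹³ m²; emitting surface = 4πr² = 5.755×10¹³ m² (ratio 4).
(1−a)S·A_cross = εσ·A_surf·T⁴  ⇒  T⁴ = (1−a)S/(4σ).
T⁴ = 0.480·840/(4·5.67×10⁻⁸) = 1.778×10⁹ K⁴.
T = (1.778×10⁹)^(1/4).

T ≈ 205 K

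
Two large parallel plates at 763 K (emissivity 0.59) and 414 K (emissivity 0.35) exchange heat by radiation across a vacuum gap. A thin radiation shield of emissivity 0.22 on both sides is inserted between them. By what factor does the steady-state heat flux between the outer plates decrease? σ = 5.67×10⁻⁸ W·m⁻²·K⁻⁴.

Without shield: q₀ = σΔ(T⁴)/(1/ε₁+1/ε₂−1) with denominator 3.552.
With shield the two gaps are in series; the resistances add: (1/ε₁+1/ε_s−1)+(1/ε_s+1/ε₂−1) = 5.240+6.403 = 11.64.
Heat-flux ratio q₀/q = 11.64/3.552.

factor ≈ 3.28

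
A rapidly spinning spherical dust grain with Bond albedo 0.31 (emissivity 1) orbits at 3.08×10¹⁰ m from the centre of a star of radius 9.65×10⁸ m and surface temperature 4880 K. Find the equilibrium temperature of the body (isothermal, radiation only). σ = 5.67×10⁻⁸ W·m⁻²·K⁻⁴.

The star's surface emits σT_*⁴; at distance d the flux is S = σT_*⁴(R_*/d)².
S = 5.67×10⁻⁸·(4880)⁴·(9.65×10⁸/3.08×10¹⁰)² = 31570 W/m².
For an isothermal sphere T⁴ = (1−a)S/(4σ) = 9.603×10¹⁰ K⁴.

T ≈ 557 K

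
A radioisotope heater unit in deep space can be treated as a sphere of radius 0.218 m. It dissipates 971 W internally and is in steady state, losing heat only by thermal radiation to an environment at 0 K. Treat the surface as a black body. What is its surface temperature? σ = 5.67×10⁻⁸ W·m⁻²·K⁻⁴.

Steady state: internal power = radiated power, P = εσA T⁴.
Radiating area A = 4πr² = 0.5972 m².
T⁴ = P/(εσA) = 971/(1.0·5.67×10⁻⁸·0.5972) = 2.868×10¹⁰ K⁴.
T = (2.868×10¹⁰)^(1/4).

T ≈ 412 K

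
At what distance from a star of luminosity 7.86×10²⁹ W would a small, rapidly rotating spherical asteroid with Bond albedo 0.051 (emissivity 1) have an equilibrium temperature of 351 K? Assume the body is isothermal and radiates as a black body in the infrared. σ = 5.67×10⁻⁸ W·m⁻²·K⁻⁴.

d ≈ 4.15×10¹² m

For an isothermal black-emitting sphere, (1−a)S·πr² = σ·4πr²·T⁴ ⇒ S = 4σT⁴/(1−a).
S = 4·5.67×10⁻⁸·(351)⁴/0.949 = 3627 W/m².
Flux falls as S = L/(4πd²), so d = √(L/(4πS)) = √(7.86×10²⁹/(4π·3627)).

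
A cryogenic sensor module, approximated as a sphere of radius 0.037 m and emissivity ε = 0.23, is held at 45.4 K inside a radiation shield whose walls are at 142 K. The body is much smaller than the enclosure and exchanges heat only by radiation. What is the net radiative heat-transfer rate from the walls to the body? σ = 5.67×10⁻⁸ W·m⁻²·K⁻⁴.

For a small grey body in a large enclosure: P_net = εσA(T_body⁴ − T_wall⁴).
A = 4πr² = 0.01720 m²; T_body⁴ − T_wall⁴ = 4.248×10⁶ − 4.066×10⁸ = -4.023×10⁸ K⁴.
|P_net| = 0.23·5.67×10⁻⁸·0.01720·4.023×10⁸.

P_net ≈ 0.0903 W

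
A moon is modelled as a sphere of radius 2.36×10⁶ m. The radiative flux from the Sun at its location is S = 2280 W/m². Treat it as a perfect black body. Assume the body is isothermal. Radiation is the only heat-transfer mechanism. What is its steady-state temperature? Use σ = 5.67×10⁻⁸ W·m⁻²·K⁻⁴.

T ≈ 317 K

At equilibrium, absorbed power = emitted power.
Absorbing cross-section = πr² = 1.750×10¹³ m²; emitting surface = 4πr² = 6.999×10¹³ m² (ratio 4).
S·A_cross = εσ·A_surf·T⁴  ⇒  T⁴ = S/(4σ).
T⁴ = 1.00·2280/(4·5.67×10⁻⁸) = 1.005×10¹⁰ K⁴.
T = (1.005×10¹⁰)^(1/4).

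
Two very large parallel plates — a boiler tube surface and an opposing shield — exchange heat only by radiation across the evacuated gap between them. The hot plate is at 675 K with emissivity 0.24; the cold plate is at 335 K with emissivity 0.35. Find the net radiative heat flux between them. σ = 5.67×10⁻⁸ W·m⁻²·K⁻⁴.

For two infinite grey parallel plates, q = σ(T₁⁴ − T₂⁴)/(1/ε₁ + 1/ε₂ − 1).
T₁⁴ − T₂⁴ = 2.076×10¹¹ − 1.259×10¹⁰ = 1.950×10¹¹ K⁴.
1/ε₁ + 1/ε₂ − 1 = 4.167 + 2.857 − 1 = 6.024.
q = 5.67×10⁻⁸ × 1.950×10¹¹ / 6.024.

q ≈ 1840 W/m²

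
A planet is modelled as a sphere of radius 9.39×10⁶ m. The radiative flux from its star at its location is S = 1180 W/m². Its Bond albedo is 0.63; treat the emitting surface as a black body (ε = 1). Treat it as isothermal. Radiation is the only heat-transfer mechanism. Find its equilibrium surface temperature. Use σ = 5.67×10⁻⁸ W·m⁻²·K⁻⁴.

T ≈ 209 K

At equilibrium, absorbed power = emitted power.
Absorbing cross-section = πr² = 2.770×10¹⁴ m²; emitting surface = 4πr² = 1.108×10¹⁵ m² (ratio 4).
(1−a)S·A_cross = εσ·A_surf·T⁴  ⇒  T⁴ = (1−a)S/(4σ).
T⁴ = 0.370·1180/(4·5.67×10⁻⁸) = 1.925×10⁹ K⁴.
T = (1.925×10⁹)^(1/4).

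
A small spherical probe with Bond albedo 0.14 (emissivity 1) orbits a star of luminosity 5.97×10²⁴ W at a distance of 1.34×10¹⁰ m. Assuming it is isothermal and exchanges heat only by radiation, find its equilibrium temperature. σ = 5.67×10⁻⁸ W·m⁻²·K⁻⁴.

T ≈ 316 K

First find the stellar flux at distance d: S = L/(4πd²) = 5.97×10²⁴/(4π·(1.34×10¹⁰)²) = 2646 W/m².
For an isothermal sphere, absorbed (1−a)S·πr² = emitted σ·4πr²·T⁴, so T⁴ = (1−a)S/(4σ).
T⁴ = 0.860·2646/(4·5.67×10⁻⁸) = 1.003×10¹⁰ K⁴.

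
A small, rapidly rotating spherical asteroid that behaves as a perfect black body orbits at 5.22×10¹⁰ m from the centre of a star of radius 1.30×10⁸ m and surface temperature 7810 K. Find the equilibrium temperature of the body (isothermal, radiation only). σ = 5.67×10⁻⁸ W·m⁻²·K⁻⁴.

T ≈ 276 K

The star's surface emits σT_*⁴; at distance d the flux is S = σT_*⁴(R_*/d)².
S = 5.67×10⁻⁸·(7810)⁴·(1.30×10⁸/5.22×10¹⁰)² = 1308 W/m².
For an isothermal sphere T⁴ = (1−a)S/(4σ) = 5.769×10⁹ K⁴.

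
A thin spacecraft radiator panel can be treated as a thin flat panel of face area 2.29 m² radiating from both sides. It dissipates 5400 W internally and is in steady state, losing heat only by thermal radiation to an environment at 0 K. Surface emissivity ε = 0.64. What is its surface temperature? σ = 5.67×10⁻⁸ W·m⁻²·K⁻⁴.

T ≈ 425 K

Steady state: internal power = radiated power, P = εσA T⁴.
Radiating area A = 2·2.29 = 4.580 m².
T⁴ = P/(εσA) = 5400/(0.64·5.67×10⁻⁸·4.580) = 3.249×10¹⁰ K⁴.
T = (3.249×10¹⁰)^(1/4).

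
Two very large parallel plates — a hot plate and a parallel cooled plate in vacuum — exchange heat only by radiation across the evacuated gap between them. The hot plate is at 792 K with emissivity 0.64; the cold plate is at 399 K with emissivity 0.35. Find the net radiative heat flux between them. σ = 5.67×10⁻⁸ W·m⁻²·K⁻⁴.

For two infinite grey parallel plates, q = σ(T₁⁴ − T₂⁴)/(1/ε₁ + 1/ε₂ − 1).
T₁⁴ − T₂⁴ = 3.935×10¹¹ − 2.534×10¹⁰ = 3.681×10¹¹ K⁴.
1/ε₁ + 1/ε₂ − 1 = 1.562 + 2.857 − 1 = 3.420.
q = 5.67×10⁻⁸ × 3.681×10¹¹ / 3.420.

q ≈ 6100 W/m²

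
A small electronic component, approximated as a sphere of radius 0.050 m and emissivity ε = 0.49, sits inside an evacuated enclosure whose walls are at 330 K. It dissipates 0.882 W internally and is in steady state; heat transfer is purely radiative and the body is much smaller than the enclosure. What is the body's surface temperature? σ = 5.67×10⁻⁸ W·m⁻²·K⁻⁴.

For a small grey body in a large enclosure, net radiated power = εσA(T⁴ − T_w⁴).
Steady state: P = εσA(T⁴ − T_w⁴) with A = 4πr² = 0.03142 m².
T⁴ = P/(εσA) + T_w⁴ = 0.882/(0.49·5.67×10⁻⁸·0.03142) + (330)⁴
    = 1.011×10⁹ + 1.186×10¹⁰ = 1.287×10¹⁰ K⁴.

T ≈ 337 K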